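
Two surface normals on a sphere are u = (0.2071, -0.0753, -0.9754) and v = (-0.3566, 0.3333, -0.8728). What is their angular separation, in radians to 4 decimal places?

0.7191 rad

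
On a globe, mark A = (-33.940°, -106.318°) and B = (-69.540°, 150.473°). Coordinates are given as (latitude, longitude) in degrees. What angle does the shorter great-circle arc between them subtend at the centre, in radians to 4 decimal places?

With latitudes φ₁ = -33.940°, φ₂ = -69.540° and longitude difference Δλ = -103.209°:
Haversine: a = sin²(Δφ/2) + cos φ₁ cos φ₂ sin²(Δλ/2) = 0.0934 + (0.8296)(0.3496)(0.6143) = 0.27158.
Central angle c = 2·arcsin(√a) = 1.09636 rad.
So the angular separation is 1.0964 rad.

1.0964 rad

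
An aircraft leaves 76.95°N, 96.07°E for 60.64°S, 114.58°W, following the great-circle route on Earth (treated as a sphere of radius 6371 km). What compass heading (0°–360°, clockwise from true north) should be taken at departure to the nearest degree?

Δλ = 149.350° = 2.6066 rad.
y = sin Δλ · cos φ₂ = (0.5098)(0.4903) = 0.2499
x = cos φ₁ sin φ₂ − sin φ₁ cos φ₂ cos Δλ = (0.2258)(-0.8716) − (0.9742)(0.4903)(-0.8603) = 0.2141
θ = atan2(y, x) = 49.42°, so the bearing is 49°.

49°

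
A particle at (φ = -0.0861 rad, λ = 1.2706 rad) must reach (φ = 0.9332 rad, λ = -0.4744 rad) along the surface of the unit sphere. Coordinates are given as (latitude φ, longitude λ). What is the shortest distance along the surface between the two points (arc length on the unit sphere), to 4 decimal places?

1.7435

Let φ₁ = -0.0861 rad, φ₂ = 0.9332 rad, and Δλ = -1.7450 rad.
cos c = sin φ₁ sin φ₂ + cos φ₁ cos φ₂ cos Δλ = (-0.0860)(0.8035) + (0.9963)(0.5953)(-0.1733) = -0.17189,
so c = arccos(-0.17189) = 1.74354 rad.
On the unit sphere the arc length equals the central angle: 1.7435.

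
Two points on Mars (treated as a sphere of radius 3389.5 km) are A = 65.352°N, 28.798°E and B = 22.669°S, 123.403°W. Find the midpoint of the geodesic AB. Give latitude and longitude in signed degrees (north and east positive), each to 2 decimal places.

41.73°, -104.05°

The central angle between A and B is δ = 2.3333 rad.
With f = 0.5, the slerp weights are sin((1−f)δ)/sin δ = 1.2714 and sin(fδ)/sin δ = 1.2714.
Weighted sum of the unit vectors: (1.2714)·(0.3655,0.2009,0.9089) + (1.2714)·(-0.5080,-0.7703,-0.3854) = (-0.1812, -0.7240, 0.6656).
Converting back: φ = atan2(z, √(x²+y²)) = 41.73°, λ = atan2(y, x) = -104.05°.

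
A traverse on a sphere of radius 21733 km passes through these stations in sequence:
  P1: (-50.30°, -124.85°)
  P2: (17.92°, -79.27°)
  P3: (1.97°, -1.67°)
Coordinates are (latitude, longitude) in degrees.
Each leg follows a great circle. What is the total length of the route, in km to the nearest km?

59447 km

Leg P1→P2: central angle 1.3810 rad, distance 30013.3 km.
Leg P2→P3: central angle 1.3543 rad, distance 29433.8 km.
Total: 30013.3 + 29433.8 ≈ 59447 km.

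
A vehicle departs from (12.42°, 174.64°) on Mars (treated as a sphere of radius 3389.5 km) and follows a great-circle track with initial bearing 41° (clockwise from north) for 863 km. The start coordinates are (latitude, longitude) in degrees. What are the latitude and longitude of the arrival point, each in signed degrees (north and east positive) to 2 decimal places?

23.19°, -175.00°

Angular distance δ = d/R = 863/3389.5 = 0.25461 rad; initial bearing θ = 0.7156 rad.
sin φ₂ = sin φ₁ cos δ + cos φ₁ sin δ cos θ = (0.2151)(0.9678) + (0.9766)(0.2519)(0.7547) = 0.3938, so φ₂ = 23.19°.
Δλ = atan2(sin θ sin δ cos φ₁, cos δ − sin φ₁ sin φ₂) = atan2(0.1614, 0.8831) = 10.356°.
λ₂ = 174.640° + 10.356° = 185.00° → -175.00° after wrapping to (−180°, 180°].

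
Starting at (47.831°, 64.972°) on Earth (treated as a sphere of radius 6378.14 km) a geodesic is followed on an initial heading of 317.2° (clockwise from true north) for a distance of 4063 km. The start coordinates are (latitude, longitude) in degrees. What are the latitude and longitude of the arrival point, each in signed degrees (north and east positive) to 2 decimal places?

62.72°, 3.12°

Angular distance δ = d/R = 4063/6378.14 = 0.63702 rad; initial bearing θ = 5.5362 rad.
sin φ₂ = sin φ₁ cos δ + cos φ₁ sin δ cos θ = (0.7412)(0.8039) + (0.6713)(0.5948)(0.7337) = 0.8888, so φ₂ = 62.72°.
Δλ = atan2(sin θ sin δ cos φ₁, cos δ − sin φ₁ sin φ₂) = atan2(-0.2713, 0.1451) = -61.855°.
λ₂ = 64.972° − 61.855° = 3.12°.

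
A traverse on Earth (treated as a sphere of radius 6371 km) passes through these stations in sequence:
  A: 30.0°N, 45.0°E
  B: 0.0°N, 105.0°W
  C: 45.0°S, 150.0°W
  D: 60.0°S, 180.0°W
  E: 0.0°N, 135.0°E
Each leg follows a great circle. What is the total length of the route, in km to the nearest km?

32377 km

Leg A→B: central angle 2.4189 rad, distance 15410.5 km.
Leg B→C: central angle 1.0472 rad, distance 6671.7 km.
Leg C→D: central angle 0.4064 rad, distance 2589.0 km.
Leg D→E: central angle 1.2094 rad, distance 7705.3 km.
Total: 15410.5 + 6671.7 + 2589.0 + 7705.3 ≈ 32377 km.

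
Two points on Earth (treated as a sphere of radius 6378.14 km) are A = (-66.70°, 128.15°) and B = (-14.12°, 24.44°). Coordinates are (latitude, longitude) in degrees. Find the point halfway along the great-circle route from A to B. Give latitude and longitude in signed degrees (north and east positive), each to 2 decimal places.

-50.55°, 48.12°

Central angle δ = 1.4373 rad. Interpolating on the sphere with fraction f = 0.5:
P = [sin((1−f)δ)·A + sin(fδ)·B] / sin δ = 0.6643·A + 0.6643·B in Cartesian coordinates,
giving P = (0.4242, 0.4732, -0.7721), i.e. latitude -50.55°, longitude 48.12°.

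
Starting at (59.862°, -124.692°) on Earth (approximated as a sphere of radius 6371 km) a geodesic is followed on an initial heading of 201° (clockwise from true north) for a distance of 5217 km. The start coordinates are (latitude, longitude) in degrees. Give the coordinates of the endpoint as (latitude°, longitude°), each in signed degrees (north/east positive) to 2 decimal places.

14.38°, -140.37°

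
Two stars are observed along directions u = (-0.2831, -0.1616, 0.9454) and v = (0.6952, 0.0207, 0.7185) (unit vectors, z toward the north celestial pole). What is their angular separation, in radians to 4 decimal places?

1.0712 rad

u·v = 0.4791; |u| = 1.0000, |v| = 1.0000.
cos θ = (u·v)/(|u||v|) = 0.4791, so θ = 1.0712 rad.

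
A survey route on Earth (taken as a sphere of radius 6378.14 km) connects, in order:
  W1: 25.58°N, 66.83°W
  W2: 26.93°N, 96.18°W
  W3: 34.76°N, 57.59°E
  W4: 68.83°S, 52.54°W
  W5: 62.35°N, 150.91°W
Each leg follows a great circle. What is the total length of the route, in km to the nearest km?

Leg W1→W2: central angle 0.4590 rad, distance 2927.5 km.
Leg W2→W3: central angle 1.9810 rad, distance 12635.3 km.
Leg W3→W4: central angle 2.2572 rad, distance 14396.8 km.
Leg W4→W5: central angle 2.5876 rad, distance 16503.9 km.
Total: 2927.5 + 12635.3 + 14396.8 + 16503.9 ≈ 46463 km.

46463 km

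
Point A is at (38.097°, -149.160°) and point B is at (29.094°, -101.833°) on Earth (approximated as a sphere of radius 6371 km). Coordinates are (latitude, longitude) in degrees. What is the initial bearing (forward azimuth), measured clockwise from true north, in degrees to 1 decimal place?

88.5°

With φ₁ = 0.6649, φ₂ = 0.5078, Δλ = 0.8260 rad, the forward-azimuth formula gives
θ = atan2( sin Δλ cos φ₂ , cos φ₁ sin φ₂ − sin φ₁ cos φ₂ cos Δλ ) = atan2(0.6425, 0.0172) = 88.46°.
So the initial bearing is 88.5°.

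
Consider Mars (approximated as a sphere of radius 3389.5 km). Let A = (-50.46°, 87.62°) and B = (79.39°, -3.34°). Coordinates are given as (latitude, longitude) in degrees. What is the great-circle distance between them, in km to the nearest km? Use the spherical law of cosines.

With latitudes φ₁ = -50.460°, φ₂ = 79.390° and longitude difference Δλ = -90.960°:
cos c = sin φ₁ sin φ₂ + cos φ₁ cos φ₂ cos Δλ = (-0.7712)(0.9829) + (0.6366)(0.1841)(-0.0168) = -0.75996,
so c = arccos(-0.75996) = 2.43405 rad.
Distance = R·c = 3389.5 × 2.4340 ≈ 8250 km.

8250 km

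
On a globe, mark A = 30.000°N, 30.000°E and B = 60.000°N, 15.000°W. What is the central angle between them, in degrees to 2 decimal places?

Let φ₁ = 0.5236 rad, φ₂ = 1.0472 rad, and Δλ = -0.7854 rad.
cos c = sin φ₁ sin φ₂ + cos φ₁ cos φ₂ cos Δλ = (0.5000)(0.8660) + (0.8660)(0.5000)(0.7071) = 0.73920,
so c = arccos(0.73920) = 0.73892 rad.
So the angular separation is 42.34°.

42.34°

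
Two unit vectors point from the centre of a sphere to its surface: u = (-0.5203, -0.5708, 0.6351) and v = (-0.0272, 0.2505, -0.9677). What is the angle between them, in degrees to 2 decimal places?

138.03°

u·v = -0.7434; |u| = 0.9999, |v| = 1.0000.
cos θ = (u·v)/(|u||v|) = -0.7435, so θ = 138.03°.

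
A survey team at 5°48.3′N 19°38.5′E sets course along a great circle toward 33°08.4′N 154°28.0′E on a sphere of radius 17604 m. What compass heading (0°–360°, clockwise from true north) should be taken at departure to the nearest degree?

Δλ = 134.825° = 2.3531 rad.
y = sin Δλ · cos φ₂ = (0.7093)(0.8373) = 0.5939
x = cos φ₁ sin φ₂ − sin φ₁ cos φ₂ cos Δλ = (0.9949)(0.5467) − (0.1011)(0.8373)(-0.7049) = 0.6036
θ = atan2(y, x) = 44.54°, so the bearing is 45°.

45°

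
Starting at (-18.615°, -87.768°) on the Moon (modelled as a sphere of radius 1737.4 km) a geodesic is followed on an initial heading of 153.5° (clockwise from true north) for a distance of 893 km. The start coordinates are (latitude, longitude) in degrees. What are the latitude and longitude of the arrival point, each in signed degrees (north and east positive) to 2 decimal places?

-44.02°, -70.00°

Angular distance δ = d/R = 893/1737.4 = 0.51399 rad; initial bearing θ = 2.6791 rad.
sin φ₂ = sin φ₁ cos δ + cos φ₁ sin δ cos θ = (-0.3192)(0.8708) + (0.9477)(0.4917)(-0.8949) = -0.6949, so φ₂ = -44.02°.
Δλ = atan2(sin θ sin δ cos φ₁, cos δ − sin φ₁ sin φ₂) = atan2(0.2079, 0.6490) = 17.763°.
λ₂ = -87.768° + 17.763° = -70.00°.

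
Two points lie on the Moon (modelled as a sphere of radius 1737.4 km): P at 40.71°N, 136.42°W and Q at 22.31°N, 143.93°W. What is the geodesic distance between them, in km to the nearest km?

590 km

In radians: φ₁ = 0.7105, φ₂ = 0.3894, Δλ = -7.510° = -0.1311 rad.
cos c = sin φ₁ sin φ₂ + cos φ₁ cos φ₂ cos Δλ = (0.6522)(0.3796) + (0.7580)(0.9251)(0.9914) = 0.94286,
so c = arccos(0.94286) = 0.33968 rad.
Distance = R·c = 1737.4 × 0.3397 ≈ 590 km.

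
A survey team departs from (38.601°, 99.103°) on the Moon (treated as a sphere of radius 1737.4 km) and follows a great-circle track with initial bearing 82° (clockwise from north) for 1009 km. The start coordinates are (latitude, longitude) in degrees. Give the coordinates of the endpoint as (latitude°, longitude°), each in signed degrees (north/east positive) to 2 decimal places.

35.54°, 140.99°

Angular distance δ = d/R = 1009/1737.4 = 0.58075 rad; initial bearing θ = 1.4312 rad.
sin φ₂ = sin φ₁ cos δ + cos φ₁ sin δ cos θ = (0.6239)(0.8360) + (0.7815)(0.5487)(0.1392) = 0.5813, so φ₂ = 35.54°.
Δλ = atan2(sin θ sin δ cos φ₁, cos δ − sin φ₁ sin φ₂) = atan2(0.4246, 0.4734) = 41.890°.
λ₂ = 99.103° + 41.890° = 140.99°.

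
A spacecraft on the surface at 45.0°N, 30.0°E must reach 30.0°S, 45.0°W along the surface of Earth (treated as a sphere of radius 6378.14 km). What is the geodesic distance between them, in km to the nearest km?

Let φ₁ = 0.7854 rad, φ₂ = -0.5236 rad, and Δλ = -1.3090 rad.
cos c = sin φ₁ sin φ₂ + cos φ₁ cos φ₂ cos Δλ = (0.7071)(-0.5000) + (0.7071)(0.8660)(0.2588) = -0.19506,
so c = arccos(-0.19506) = 1.76711 rad.
Distance = R·c = 6378.14 × 1.7671 ≈ 11271 km.

11271 km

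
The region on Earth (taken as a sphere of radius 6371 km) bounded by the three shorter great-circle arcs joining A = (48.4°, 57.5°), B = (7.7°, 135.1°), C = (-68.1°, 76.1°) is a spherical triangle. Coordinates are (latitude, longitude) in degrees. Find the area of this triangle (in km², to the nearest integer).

63533965 km²

Side lengths (central angles): a = 1.5047, b = 2.0478, c = 1.3269 rad; semiperimeter s = 2.4397.
By l'Huilier's theorem, tan(E/4) = √[tan(s/2) tan((s−a)/2) tan((s−b)/2) tan((s−c)/2)], giving spherical excess E = 1.5653 rad.
Area = E·R² = 1.5653 × (6371)² ≈ 63533965 km².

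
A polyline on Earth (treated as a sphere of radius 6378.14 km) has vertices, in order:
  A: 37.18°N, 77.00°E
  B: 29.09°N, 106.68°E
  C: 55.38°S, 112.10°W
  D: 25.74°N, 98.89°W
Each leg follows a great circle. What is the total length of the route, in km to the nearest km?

27811 km

Leg A→B: central angle 0.4540 rad, distance 2895.6 km.
Leg B→C: central angle 2.4769 rad, distance 15798.2 km.
Leg C→D: central angle 1.4295 rad, distance 9117.6 km.
Total: 2895.6 + 15798.2 + 9117.6 ≈ 27811 km.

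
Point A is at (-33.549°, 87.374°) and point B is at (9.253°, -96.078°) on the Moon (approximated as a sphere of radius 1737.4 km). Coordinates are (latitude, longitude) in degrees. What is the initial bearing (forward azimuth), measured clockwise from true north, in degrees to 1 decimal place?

Δλ = 176.548° = 3.0813 rad.
y = sin Δλ · cos φ₂ = (0.0602)(0.9870) = 0.0594
x = cos φ₁ sin φ₂ − sin φ₁ cos φ₂ cos Δλ = (0.8334)(0.1608) − (-0.5526)(0.9870)(-0.9982) = -0.4105
θ = atan2(y, x) = 171.76°, so the bearing is 171.8°.

171.8°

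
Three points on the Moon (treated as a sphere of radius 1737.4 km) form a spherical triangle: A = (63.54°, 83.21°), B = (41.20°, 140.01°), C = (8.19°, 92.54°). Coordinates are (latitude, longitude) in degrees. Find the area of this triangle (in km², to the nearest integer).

Side lengths (central angles): a = 0.9307, b = 0.9731, c = 0.6868 rad; semiperimeter s = 1.2953.
By l'Huilier's theorem, tan(E/4) = √[tan(s/2) tan((s−a)/2) tan((s−b)/2) tan((s−c)/2)], giving spherical excess E = 0.3367 rad.
Area = E·R² = 0.3367 × (1737.4)² ≈ 1016204 km².

1016204 km²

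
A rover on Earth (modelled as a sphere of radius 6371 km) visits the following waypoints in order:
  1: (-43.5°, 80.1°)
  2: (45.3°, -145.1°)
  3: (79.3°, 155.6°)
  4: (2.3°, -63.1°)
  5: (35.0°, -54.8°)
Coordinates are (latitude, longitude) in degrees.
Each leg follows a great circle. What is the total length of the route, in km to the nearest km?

35339 km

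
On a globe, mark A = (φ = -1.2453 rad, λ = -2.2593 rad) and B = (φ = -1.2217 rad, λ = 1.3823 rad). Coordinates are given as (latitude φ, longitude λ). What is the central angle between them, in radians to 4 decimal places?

0.6529 rad

Let φ₁ = -1.2453 rad, φ₂ = -1.2217 rad, and Δλ = -2.6416 rad.
Haversine: a = sin²(Δφ/2) + cos φ₁ cos φ₂ sin²(Δλ/2) = 0.0001 + (0.3198)(0.3420)(0.9388) = 0.10282.
Central angle c = 2·arcsin(√a) = 0.65286 rad.
So the angular separation is 0.6529 rad.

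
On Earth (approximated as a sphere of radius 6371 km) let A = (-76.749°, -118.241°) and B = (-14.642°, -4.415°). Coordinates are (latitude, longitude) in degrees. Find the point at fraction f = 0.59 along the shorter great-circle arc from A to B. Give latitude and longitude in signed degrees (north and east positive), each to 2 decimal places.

-46.83°, -14.20°

The central angle between A and B is δ = 1.4137 rad.
With f = 0.59, the slerp weights are sin((1−f)δ)/sin δ = 0.5545 and sin(fδ)/sin δ = 0.7499.
Weighted sum of the unit vectors: (0.5545)·(-0.1085,-0.2019,-0.9734) + (0.7499)·(0.9647,-0.0745,-0.2528) = (0.6633, -0.1678, -0.7293).
Converting back: φ = atan2(z, √(x²+y²)) = -46.83°, λ = atan2(y, x) = -14.20°.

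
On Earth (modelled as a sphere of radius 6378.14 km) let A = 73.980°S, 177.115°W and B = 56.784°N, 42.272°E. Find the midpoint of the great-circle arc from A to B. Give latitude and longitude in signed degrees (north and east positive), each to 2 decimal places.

Central angle δ = 2.7413 rad. Interpolating on the sphere with fraction f = 0.5:
P = [sin((1−f)δ)·A + sin(fδ)·B] / sin δ = 2.5152·A + 2.5152·B in Cartesian coordinates,
giving P = (0.3263, 0.8919, -0.3133), i.e. latitude -18.26°, longitude 69.91°.

-18.26°, 69.91°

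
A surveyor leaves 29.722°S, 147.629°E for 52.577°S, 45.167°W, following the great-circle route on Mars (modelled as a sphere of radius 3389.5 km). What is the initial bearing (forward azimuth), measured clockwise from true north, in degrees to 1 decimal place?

Δλ = 167.204° = 2.9183 rad.
y = sin Δλ · cos φ₂ = (0.2215)(0.6077) = 0.1346
x = cos φ₁ sin φ₂ − sin φ₁ cos φ₂ cos Δλ = (0.8684)(-0.7942) − (-0.4958)(0.6077)(-0.9752) = -0.9835
θ = atan2(y, x) = 172.21°, so the bearing is 172.2°.

172.2°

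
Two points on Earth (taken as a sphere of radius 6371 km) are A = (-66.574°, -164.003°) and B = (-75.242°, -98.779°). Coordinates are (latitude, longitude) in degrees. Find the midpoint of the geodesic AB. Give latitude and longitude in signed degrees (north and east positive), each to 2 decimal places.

-73.60°, -139.37°

The central angle between A and B is δ = 0.3771 rad.
With f = 0.5, the slerp weights are sin((1−f)δ)/sin δ = 0.5090 and sin(fδ)/sin δ = 0.5090.
Weighted sum of the unit vectors: (0.5090)·(-0.3822,-0.1096,-0.9176) + (0.5090)·(-0.0389,-0.2518,-0.9670) = (-0.2143, -0.1839, -0.9593).
Converting back: φ = atan2(z, √(x²+y²)) = -73.60°, λ = atan2(y, x) = -139.37°.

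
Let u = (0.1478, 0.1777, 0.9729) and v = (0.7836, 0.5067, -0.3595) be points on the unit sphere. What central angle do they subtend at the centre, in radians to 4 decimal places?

u·v = -0.1439; |u| = 1.0000, |v| = 1.0000.
cos θ = (u·v)/(|u||v|) = -0.1439, so θ = 1.7152 rad.

1.7152 rad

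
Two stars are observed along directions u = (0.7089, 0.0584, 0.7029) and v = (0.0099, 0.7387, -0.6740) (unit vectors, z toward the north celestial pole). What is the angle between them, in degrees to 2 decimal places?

u·v = -0.4236; |u| = 1.0000, |v| = 1.0000.
cos θ = (u·v)/(|u||v|) = -0.4236, so θ = 115.06°.

115.06°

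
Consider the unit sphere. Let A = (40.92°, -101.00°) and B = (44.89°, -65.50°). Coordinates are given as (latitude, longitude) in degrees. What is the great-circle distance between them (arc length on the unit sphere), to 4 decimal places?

0.4554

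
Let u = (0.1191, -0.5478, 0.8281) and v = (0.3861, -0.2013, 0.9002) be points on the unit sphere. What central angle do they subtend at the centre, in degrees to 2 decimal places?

25.61°

u·v = 0.9017; |u| = 1.0000, |v| = 1.0000.
cos θ = (u·v)/(|u||v|) = 0.9017, so θ = 25.61°.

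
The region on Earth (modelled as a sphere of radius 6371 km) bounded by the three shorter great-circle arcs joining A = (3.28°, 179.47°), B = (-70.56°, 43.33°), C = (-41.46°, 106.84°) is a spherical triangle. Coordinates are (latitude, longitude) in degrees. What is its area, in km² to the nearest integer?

Side lengths (central angles): a = 0.7442, b = 1.3842, c = 1.8687 rad; semiperimeter s = 1.9986.
By l'Huilier's theorem, tan(E/4) = √[tan(s/2) tan((s−a)/2) tan((s−b)/2) tan((s−c)/2)], giving spherical excess E = 0.6053 rad.
Area = E·R² = 0.6053 × (6371)² ≈ 24567218 km².

24567218 km²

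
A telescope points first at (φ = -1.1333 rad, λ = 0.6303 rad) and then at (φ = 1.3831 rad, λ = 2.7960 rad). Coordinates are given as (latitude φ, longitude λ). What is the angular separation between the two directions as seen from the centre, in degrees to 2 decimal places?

With latitudes φ₁ = -64.933°, φ₂ = 79.246° and longitude difference Δλ = 124.085°:
cos c = sin φ₁ sin φ₂ + cos φ₁ cos φ₂ cos Δλ = (-0.9058)(0.9824) + (0.4237)(0.1866)(-0.5604) = -0.93421,
so c = arccos(-0.93421) = 2.77684 rad.
So the angular separation is 159.10°.

159.10°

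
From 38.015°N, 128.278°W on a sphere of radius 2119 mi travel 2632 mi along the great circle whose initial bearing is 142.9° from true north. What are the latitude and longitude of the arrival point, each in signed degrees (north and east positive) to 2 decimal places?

-23.32°, -89.84°

Angular distance δ = d/R = 2632/2119 = 1.24210 rad; initial bearing θ = 2.4941 rad.
sin φ₂ = sin φ₁ cos δ + cos φ₁ sin δ cos θ = (0.6159)(0.3228) + (0.7878)(0.9465)(-0.7976) = -0.3959, so φ₂ = -23.32°.
Δλ = atan2(sin θ sin δ cos φ₁, cos δ − sin φ₁ sin φ₂) = atan2(0.4498, 0.5667) = 38.442°.
λ₂ = -128.278° + 38.442° = -89.84°.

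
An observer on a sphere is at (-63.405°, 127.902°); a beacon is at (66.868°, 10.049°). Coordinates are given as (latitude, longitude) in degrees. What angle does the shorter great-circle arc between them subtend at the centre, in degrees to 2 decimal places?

154.75°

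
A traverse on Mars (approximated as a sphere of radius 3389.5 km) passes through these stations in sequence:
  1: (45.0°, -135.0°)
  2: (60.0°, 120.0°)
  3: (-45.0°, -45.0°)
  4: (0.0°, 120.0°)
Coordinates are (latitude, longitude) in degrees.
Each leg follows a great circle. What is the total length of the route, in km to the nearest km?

Leg 1→2: central angle 1.0229 rad, distance 3467.2 km.
Leg 2→3: central angle 2.8367 rad, distance 9615.0 km.
Leg 3→4: central angle 2.3227 rad, distance 7872.7 km.
Total: 3467.2 + 9615.0 + 7872.7 ≈ 20955 km.

20955 km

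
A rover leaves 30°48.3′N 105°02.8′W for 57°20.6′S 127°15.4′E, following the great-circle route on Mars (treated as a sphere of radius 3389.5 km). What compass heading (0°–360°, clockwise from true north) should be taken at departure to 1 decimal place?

217.6°

Δλ = -127.697° = -2.2287 rad.
y = sin Δλ · cos φ₂ = (-0.7913)(0.5396) = -0.4270
x = cos φ₁ sin φ₂ − sin φ₁ cos φ₂ cos Δλ = (0.8589)(-0.8419) − (0.5121)(0.5396)(-0.6115) = -0.5542
θ = atan2(y, x) = -142.39°; adding 360° gives 217.6°.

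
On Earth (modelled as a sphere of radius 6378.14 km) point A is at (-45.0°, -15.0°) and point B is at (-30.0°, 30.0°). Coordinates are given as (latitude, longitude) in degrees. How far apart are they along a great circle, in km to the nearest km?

4245 km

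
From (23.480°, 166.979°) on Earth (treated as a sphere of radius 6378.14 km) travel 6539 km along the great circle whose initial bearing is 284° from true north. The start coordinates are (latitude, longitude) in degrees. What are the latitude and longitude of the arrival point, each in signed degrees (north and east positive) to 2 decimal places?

Angular distance δ = d/R = 6539/6378.14 = 1.02522 rad; initial bearing θ = 4.9567 rad.
sin φ₂ = sin φ₁ cos δ + cos φ₁ sin δ cos θ = (0.3984)(0.5189) + (0.9172)(0.8548)(0.2419) = 0.3964, so φ₂ = 23.36°.
Δλ = atan2(sin θ sin δ cos φ₁, cos δ − sin φ₁ sin φ₂) = atan2(-0.7608, 0.3610) = -64.617°.
λ₂ = 166.979° − 64.617° = 102.36°.

23.36°, 102.36°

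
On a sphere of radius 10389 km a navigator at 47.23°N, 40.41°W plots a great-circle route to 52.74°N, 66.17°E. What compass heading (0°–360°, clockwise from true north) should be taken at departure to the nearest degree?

41°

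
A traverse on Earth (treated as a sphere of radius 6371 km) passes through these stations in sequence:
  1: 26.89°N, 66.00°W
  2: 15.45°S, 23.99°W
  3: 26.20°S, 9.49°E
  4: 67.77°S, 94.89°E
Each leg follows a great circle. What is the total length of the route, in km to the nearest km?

Leg 1→2: central angle 1.0260 rad, distance 6536.6 km.
Leg 2→3: central angle 0.5754 rad, distance 3666.1 km.
Leg 3→4: central angle 1.1197 rad, distance 7133.9 km.
Total: 6536.6 + 3666.1 + 7133.9 ≈ 17337 km.

17337 km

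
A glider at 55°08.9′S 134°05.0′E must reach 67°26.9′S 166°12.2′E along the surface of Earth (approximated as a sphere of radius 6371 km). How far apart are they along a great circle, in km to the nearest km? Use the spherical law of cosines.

2152 km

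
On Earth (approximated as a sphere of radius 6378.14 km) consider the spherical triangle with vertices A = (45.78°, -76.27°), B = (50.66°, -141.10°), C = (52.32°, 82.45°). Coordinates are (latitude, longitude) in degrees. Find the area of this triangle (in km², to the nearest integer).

Side lengths (central angles): a = 1.2332, b = 1.4000, c = 0.7343 rad; semiperimeter s = 1.6837.
By l'Huilier's theorem, tan(E/4) = √[tan(s/2) tan((s−a)/2) tan((s−b)/2) tan((s−c)/2)], giving spherical excess E = 0.5456 rad.
Area = E·R² = 0.5456 × (6378.14)² ≈ 22194703 km².

22194703 km²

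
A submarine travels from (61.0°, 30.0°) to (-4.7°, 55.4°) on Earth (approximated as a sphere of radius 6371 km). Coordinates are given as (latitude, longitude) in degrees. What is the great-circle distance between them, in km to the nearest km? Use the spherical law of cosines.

In radians: φ₁ = 1.0647, φ₂ = -0.0820, Δλ = 25.400° = 0.4433 rad.
cos c = sin φ₁ sin φ₂ + cos φ₁ cos φ₂ cos Δλ = (0.8746)(-0.0819) + (0.4848)(0.9966)(0.9033) = 0.36481,
so c = arccos(0.36481) = 1.19737 rad.
Distance = R·c = 6371 × 1.1974 ≈ 7628 km.

7628 km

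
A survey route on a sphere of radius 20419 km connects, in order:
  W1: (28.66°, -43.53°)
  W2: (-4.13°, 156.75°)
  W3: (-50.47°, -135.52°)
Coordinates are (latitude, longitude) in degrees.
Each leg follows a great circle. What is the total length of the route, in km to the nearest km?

78969 km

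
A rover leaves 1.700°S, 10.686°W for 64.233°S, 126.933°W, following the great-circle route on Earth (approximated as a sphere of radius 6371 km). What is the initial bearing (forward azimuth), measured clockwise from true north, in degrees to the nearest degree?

With φ₁ = -0.0297, φ₂ = -1.1211, Δλ = -2.0289 rad, the forward-azimuth formula gives
θ = atan2( sin Δλ cos φ₂ , cos φ₁ sin φ₂ − sin φ₁ cos φ₂ cos Δλ ) = atan2(-0.3899, -0.9059) = -156.71°.
Adding 360° brings this into [0°, 360°): 203°.

203°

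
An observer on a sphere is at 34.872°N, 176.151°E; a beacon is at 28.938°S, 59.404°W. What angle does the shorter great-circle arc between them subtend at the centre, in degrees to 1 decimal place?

133.1°

Let φ₁ = 0.6086 rad, φ₂ = -0.5051 rad, and Δλ = 2.1720 rad.
cos c = sin φ₁ sin φ₂ + cos φ₁ cos φ₂ cos Δλ = (0.5717)(-0.4839) + (0.8204)(0.8751)(-0.5656) = -0.68276,
so c = arccos(-0.68276) = 2.32232 rad.
So the angular separation is 133.1°.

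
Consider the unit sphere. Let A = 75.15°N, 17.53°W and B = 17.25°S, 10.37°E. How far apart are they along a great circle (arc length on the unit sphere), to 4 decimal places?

With latitudes φ₁ = 75.150°, φ₂ = -17.250° and longitude difference Δλ = 27.900°:
cos c = sin φ₁ sin φ₂ + cos φ₁ cos φ₂ cos Δλ = (0.9666)(-0.2965) + (0.2563)(0.9550)(0.8838) = -0.07033,
so c = arccos(-0.07033) = 1.64118 rad.
On the unit sphere the arc length equals the central angle: 1.6412.

1.6412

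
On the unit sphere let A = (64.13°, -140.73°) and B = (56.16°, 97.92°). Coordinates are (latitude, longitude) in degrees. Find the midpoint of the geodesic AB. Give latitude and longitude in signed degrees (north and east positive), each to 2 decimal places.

Central angle δ = 0.9008 rad. Interpolating on the sphere with fraction f = 0.5:
P = [sin((1−f)δ)·A + sin(fδ)·B] / sin δ = 0.5554·A + 0.5554·B in Cartesian coordinates,
giving P = (-0.2302, 0.1529, 0.9610), i.e. latitude 73.95°, longitude 146.40°.

73.95°, 146.40°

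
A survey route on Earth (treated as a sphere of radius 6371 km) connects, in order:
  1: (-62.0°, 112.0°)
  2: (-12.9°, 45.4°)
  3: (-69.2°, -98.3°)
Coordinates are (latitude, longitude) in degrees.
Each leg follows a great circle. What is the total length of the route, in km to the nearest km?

Leg 1→2: central angle 1.1822 rad, distance 7532.0 km.
Leg 2→3: central angle 1.6411 rad, distance 10455.6 km.
Total: 7532.0 + 10455.6 ≈ 17988 km.

17988 km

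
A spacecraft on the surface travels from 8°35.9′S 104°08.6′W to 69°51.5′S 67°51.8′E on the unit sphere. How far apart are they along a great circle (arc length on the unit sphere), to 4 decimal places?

In radians: φ₁ = -0.1501, φ₂ = -1.2193, Δλ = 172.007° = 3.0021 rad.
Haversine: a = sin²(Δφ/2) + cos φ₁ cos φ₂ sin²(Δλ/2) = 0.2596 + (0.9888)(0.3443)(0.9951) = 0.59840.
Central angle c = 2·arcsin(√a) = 1.76889 rad.
On the unit sphere the arc length equals the central angle: 1.7689.

1.7689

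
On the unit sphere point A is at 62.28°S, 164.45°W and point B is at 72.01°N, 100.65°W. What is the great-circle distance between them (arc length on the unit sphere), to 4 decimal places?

Let φ₁ = -1.0870 rad, φ₂ = 1.2568 rad, and Δλ = 1.1135 rad.
cos c = sin φ₁ sin φ₂ + cos φ₁ cos φ₂ cos Δλ = (-0.8852)(0.9511) + (0.4652)(0.3089)(0.4415) = -0.77852,
so c = arccos(-0.77852) = 2.46311 rad.
On the unit sphere the arc length equals the central angle: 2.4631.

2.4631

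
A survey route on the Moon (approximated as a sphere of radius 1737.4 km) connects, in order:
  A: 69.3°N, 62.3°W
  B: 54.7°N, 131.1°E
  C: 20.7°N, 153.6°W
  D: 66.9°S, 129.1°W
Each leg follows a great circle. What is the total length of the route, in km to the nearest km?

Leg A→B: central angle 0.9707 rad, distance 1686.4 km.
Leg B→C: central angle 1.1311 rad, distance 1965.2 km.
Leg C→D: central angle 1.5620 rad, distance 2713.8 km.
Total: 1686.4 + 1965.2 + 2713.8 ≈ 6365 km.

6365 km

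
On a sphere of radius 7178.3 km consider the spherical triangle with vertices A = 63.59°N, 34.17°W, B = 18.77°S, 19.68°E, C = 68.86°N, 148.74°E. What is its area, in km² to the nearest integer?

47188993 km²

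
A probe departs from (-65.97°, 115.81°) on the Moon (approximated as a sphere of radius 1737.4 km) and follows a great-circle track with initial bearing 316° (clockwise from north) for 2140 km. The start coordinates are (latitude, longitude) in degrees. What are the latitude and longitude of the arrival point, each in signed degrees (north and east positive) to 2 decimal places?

Angular distance δ = d/R = 2140/1737.4 = 1.23173 rad; initial bearing θ = 5.5152 rad.
sin φ₂ = sin φ₁ cos δ + cos φ₁ sin δ cos θ = (-0.9133)(0.3326) + (0.4072)(0.9431)(0.7193) = -0.0275, so φ₂ = -1.58°.
Δλ = atan2(sin θ sin δ cos φ₁, cos δ − sin φ₁ sin φ₂) = atan2(-0.2668, 0.3075) = -40.947°.
λ₂ = 115.810° − 40.947° = 74.86°.

-1.58°, 74.86°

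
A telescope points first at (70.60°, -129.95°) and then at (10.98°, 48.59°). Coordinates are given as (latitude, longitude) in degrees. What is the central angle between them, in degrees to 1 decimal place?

In radians: φ₁ = 1.2322, φ₂ = 0.1916, Δλ = 178.540° = 3.1161 rad.
cos c = sin φ₁ sin φ₂ + cos φ₁ cos φ₂ cos Δλ = (0.9432)(0.1905) + (0.3322)(0.9817)(-0.9997) = -0.14632,
so c = arccos(-0.14632) = 1.71765 rad.
So the angular separation is 98.4°.

98.4°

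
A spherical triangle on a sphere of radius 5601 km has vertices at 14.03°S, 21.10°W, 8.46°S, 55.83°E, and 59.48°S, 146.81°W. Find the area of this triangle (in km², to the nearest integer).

51928872 km²

Side lengths (central angles): a = 1.9144, b = 1.6496, c = 1.3154 rad; semiperimeter s = 2.4397.
By l'Huilier's theorem, tan(E/4) = √[tan(s/2) tan((s−a)/2) tan((s−b)/2) tan((s−c)/2)], giving spherical excess E = 1.6553 rad.
Area = E·R² = 1.6553 × (5601)² ≈ 51928872 km².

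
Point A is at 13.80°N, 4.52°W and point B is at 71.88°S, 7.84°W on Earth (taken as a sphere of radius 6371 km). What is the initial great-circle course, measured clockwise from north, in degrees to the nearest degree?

Δλ = -3.320° = -0.0579 rad.
y = sin Δλ · cos φ₂ = (-0.0579)(0.3110) = -0.0180
x = cos φ₁ sin φ₂ − sin φ₁ cos φ₂ cos Δλ = (0.9711)(-0.9504) − (0.2385)(0.3110)(0.9983) = -0.9970
θ = atan2(y, x) = -178.97°; adding 360° gives 181°.

181°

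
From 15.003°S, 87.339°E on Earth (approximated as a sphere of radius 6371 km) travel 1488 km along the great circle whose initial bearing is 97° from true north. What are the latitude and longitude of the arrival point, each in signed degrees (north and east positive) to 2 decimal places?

-16.21°, 101.18°

Angular distance δ = d/R = 1488/6371 = 0.23356 rad; initial bearing θ = 1.6930 rad.
sin φ₂ = sin φ₁ cos δ + cos φ₁ sin δ cos θ = (-0.2589)(0.9728) + (0.9659)(0.2314)(-0.1219) = -0.2791, so φ₂ = -16.21°.
Δλ = atan2(sin θ sin δ cos φ₁, cos δ − sin φ₁ sin φ₂) = atan2(0.2219, 0.9006) = 13.841°.
λ₂ = 87.339° + 13.841° = 101.18°.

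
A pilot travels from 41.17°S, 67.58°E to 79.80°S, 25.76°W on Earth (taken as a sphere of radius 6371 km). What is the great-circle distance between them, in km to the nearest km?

Let φ₁ = -0.7186 rad, φ₂ = -1.3928 rad, and Δλ = -1.6291 rad.
cos c = sin φ₁ sin φ₂ + cos φ₁ cos φ₂ cos Δλ = (-0.6583)(-0.9842) + (0.7528)(0.1771)(-0.0583) = 0.64013,
so c = arccos(0.64013) = 0.87614 rad.
Distance = R·c = 6371 × 0.8761 ≈ 5582 km.

5582 km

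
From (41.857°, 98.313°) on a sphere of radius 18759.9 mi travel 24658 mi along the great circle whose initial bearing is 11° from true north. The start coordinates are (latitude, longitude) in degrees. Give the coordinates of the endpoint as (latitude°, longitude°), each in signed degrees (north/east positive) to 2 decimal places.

61.22°, -104.23°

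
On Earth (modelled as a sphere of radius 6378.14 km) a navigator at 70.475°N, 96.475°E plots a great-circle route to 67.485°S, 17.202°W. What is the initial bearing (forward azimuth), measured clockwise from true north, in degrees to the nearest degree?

245°

With φ₁ = 1.2300, φ₂ = -1.1778, Δλ = -1.9840 rad, the forward-azimuth formula gives
θ = atan2( sin Δλ cos φ₂ , cos φ₁ sin φ₂ − sin φ₁ cos φ₂ cos Δλ ) = atan2(-0.3507, -0.1638) = -115.04°.
Adding 360° brings this into [0°, 360°): 245°.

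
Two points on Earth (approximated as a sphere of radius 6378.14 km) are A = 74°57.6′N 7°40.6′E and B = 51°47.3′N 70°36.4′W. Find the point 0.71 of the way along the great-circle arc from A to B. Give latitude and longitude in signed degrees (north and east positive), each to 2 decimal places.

61.42°, -61.13°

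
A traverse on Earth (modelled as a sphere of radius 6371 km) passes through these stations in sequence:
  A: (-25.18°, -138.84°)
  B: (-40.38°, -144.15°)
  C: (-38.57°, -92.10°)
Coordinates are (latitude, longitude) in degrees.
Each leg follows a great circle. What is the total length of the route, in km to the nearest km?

6167 km

Leg A→B: central angle 0.2763 rad, distance 1760.6 km.
Leg B→C: central angle 0.6917 rad, distance 4406.6 km.
Total: 1760.6 + 4406.6 ≈ 6167 km.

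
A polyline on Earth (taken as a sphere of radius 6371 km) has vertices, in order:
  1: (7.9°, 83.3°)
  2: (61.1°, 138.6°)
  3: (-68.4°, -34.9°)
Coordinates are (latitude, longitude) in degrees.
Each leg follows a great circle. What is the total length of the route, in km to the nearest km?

26583 km

Leg 1→2: central angle 1.1671 rad, distance 7435.5 km.
Leg 2→3: central angle 3.0055 rad, distance 19147.9 km.
Total: 7435.5 + 19147.9 ≈ 26583 km.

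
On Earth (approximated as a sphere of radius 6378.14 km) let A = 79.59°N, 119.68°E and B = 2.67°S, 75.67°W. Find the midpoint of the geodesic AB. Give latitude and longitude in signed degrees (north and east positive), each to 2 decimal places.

The central angle between A and B is δ = 1.7925 rad.
With f = 0.5, the slerp weights are sin((1−f)δ)/sin δ = 0.8006 and sin(fδ)/sin δ = 0.8006.
Weighted sum of the unit vectors: (0.8006)·(-0.0895,0.1570,0.9835) + (0.8006)·(0.2472,-0.9678,-0.0466) = (0.1263, -0.6491, 0.7501).
Converting back: φ = atan2(z, √(x²+y²)) = 48.60°, λ = atan2(y, x) = -78.99°.

48.60°, -78.99°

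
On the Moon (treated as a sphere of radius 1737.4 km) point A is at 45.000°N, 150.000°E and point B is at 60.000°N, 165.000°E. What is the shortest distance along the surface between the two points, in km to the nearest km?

530 km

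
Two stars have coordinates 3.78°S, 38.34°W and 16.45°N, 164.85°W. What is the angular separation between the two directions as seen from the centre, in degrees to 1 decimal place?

Let φ₁ = -0.0660 rad, φ₂ = 0.2871 rad, and Δλ = -2.2080 rad.
cos c = sin φ₁ sin φ₂ + cos φ₁ cos φ₂ cos Δλ = (-0.0659)(0.2832) + (0.9978)(0.9591)(-0.5950) = -0.58804,
so c = arccos(-0.58804) = 2.19943 rad.
So the angular separation is 126.0°.

126.0°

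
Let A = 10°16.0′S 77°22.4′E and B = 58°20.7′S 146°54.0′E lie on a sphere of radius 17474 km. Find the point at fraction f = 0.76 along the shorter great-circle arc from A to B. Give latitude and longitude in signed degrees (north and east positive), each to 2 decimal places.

-51.44°, 119.71°

Central angle δ = 1.2320 rad. Interpolating on the sphere with fraction f = 0.76:
P = [sin((1−f)δ)·A + sin(fδ)·B] / sin δ = 0.3090·A + 0.8539·B in Cartesian coordinates,
giving P = (-0.3090, 0.5414, -0.7819), i.e. latitude -51.44°, longitude 119.71°.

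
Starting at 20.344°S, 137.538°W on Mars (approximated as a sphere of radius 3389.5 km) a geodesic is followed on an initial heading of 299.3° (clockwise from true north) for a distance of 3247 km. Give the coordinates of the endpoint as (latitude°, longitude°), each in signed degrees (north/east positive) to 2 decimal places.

10.10°, 176.03°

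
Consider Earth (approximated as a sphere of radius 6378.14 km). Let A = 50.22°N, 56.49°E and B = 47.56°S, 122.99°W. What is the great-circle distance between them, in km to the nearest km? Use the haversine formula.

19739 km

With latitudes φ₁ = 50.220°, φ₂ = -47.560° and longitude difference Δλ = -179.480°:
Haversine: a = sin²(Δφ/2) + cos φ₁ cos φ₂ sin²(Δλ/2) = 0.5677 + (0.6398)(0.6748)(1.0000) = 0.99945.
Central angle c = 2·arcsin(√a) = 3.09479 rad.
Distance = R·c = 6378.14 × 3.0948 ≈ 19739 km.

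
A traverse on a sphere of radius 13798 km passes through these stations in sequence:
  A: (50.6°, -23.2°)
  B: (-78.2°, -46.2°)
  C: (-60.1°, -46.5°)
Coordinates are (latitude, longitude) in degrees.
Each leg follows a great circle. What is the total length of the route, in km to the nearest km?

35560 km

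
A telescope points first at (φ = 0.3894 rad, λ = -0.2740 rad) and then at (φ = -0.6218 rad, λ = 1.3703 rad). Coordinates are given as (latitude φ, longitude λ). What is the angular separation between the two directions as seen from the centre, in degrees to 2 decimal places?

106.04°

In radians: φ₁ = 0.3894, φ₂ = -0.6218, Δλ = 94.211° = 1.6443 rad.
cos c = sin φ₁ sin φ₂ + cos φ₁ cos φ₂ cos Δλ = (0.3796)(-0.5825) + (0.9251)(0.8128)(-0.0734) = -0.27636,
so c = arccos(-0.27636) = 1.85080 rad.
So the angular separation is 106.04°.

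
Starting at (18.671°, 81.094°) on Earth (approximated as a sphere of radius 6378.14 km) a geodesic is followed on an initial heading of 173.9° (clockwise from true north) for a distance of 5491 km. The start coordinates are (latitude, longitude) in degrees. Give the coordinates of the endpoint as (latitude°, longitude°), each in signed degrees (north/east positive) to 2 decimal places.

-30.38°, 86.45°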